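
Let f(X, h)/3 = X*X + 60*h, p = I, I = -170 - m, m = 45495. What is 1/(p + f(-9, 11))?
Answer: -1/43442 ≈ -2.3019e-5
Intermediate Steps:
I = -45665 (I = -170 - 1*45495 = -170 - 45495 = -45665)
p = -45665
f(X, h) = 3*X² + 180*h (f(X, h) = 3*(X*X + 60*h) = 3*(X² + 60*h) = 3*X² + 180*h)
1/(p + f(-9, 11)) = 1/(-45665 + (3*(-9)² + 180*11)) = 1/(-45665 + (3*81 + 1980)) = 1/(-45665 + (243 + 1980)) = 1/(-45665 + 2223) = 1/(-43442) = -1/43442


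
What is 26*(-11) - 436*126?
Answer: -55222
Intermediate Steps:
26*(-11) - 436*126 = -286 - 54936 = -55222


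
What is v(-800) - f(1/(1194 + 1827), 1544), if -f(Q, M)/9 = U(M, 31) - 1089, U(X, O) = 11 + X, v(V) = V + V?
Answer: 2594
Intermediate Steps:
v(V) = 2*V
f(Q, M) = 9702 - 9*M (f(Q, M) = -9*((11 + M) - 1089) = -9*(-1078 + M) = 9702 - 9*M)
v(-800) - f(1/(1194 + 1827), 1544) = 2*(-800) - (9702 - 9*1544) = -1600 - (9702 - 13896) = -1600 - 1*(-4194) = -1600 + 4194 = 2594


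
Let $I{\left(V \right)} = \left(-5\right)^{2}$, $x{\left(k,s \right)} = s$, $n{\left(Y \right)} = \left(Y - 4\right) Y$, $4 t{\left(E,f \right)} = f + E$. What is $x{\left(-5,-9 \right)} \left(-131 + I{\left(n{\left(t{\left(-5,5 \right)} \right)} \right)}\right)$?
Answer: $954$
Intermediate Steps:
$t{\left(E,f \right)} = \frac{E}{4} + \frac{f}{4}$ ($t{\left(E,f \right)} = \frac{f + E}{4} = \frac{E + f}{4} = \frac{E}{4} + \frac{f}{4}$)
$n{\left(Y \right)} = Y \left(-4 + Y\right)$ ($n{\left(Y \right)} = \left(-4 + Y\right) Y = Y \left(-4 + Y\right)$)
$I{\left(V \right)} = 25$
$x{\left(-5,-9 \right)} \left(-131 + I{\left(n{\left(t{\left(-5,5 \right)} \right)} \right)}\right) = - 9 \left(-131 + 25\right) = \left(-9\right) \left(-106\right) = 954$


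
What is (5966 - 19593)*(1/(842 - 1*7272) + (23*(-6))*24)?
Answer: 290202785947/6430 ≈ 4.5133e+7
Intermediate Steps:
(5966 - 19593)*(1/(842 - 1*7272) + (23*(-6))*24) = -13627*(1/(842 - 7272) - 138*24) = -13627*(1/(-6430) - 3312) = -13627*(-1/6430 - 3312) = -13627*(-21296161/6430) = 290202785947/6430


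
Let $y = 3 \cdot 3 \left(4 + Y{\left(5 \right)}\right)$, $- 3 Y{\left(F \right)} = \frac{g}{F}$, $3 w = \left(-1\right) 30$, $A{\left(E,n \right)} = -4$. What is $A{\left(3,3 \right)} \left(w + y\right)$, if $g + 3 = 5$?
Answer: $- \frac{496}{5} \approx -99.2$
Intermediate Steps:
$g = 2$ ($g = -3 + 5 = 2$)
$w = -10$ ($w = \frac{\left(-1\right) 30}{3} = \frac{1}{3} \left(-30\right) = -10$)
$Y{\left(F \right)} = - \frac{2}{3 F}$ ($Y{\left(F \right)} = - \frac{2 \frac{1}{F}}{3} = - \frac{2}{3 F}$)
$y = \frac{174}{5}$ ($y = 3 \cdot 3 \left(4 - \frac{2}{3 \cdot 5}\right) = 9 \left(4 - \frac{2}{15}\right) = 9 \cdot \frac{58}{15} = \frac{174}{5} \approx 34.8$)
$A{\left(3,3 \right)} \left(w + y\right) = - 4 \left(-10 + \frac{174}{5}\right) = \left(-4\right) \frac{124}{5} = - \frac{496}{5}$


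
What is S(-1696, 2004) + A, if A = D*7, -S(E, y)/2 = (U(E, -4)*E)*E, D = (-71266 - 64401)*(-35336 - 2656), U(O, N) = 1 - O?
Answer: 26317268744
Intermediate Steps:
D = 5154260664 (D = -135667*(-37992) = 5154260664)
S(E, y) = -2*E**2*(1 - E) (S(E, y) = -2*(1 - E)*E*E = -2*E*(1 - E)*E = -2*E**2*(1 - E))
A = 36079824648 (A = 5154260664*7 = 36079824648)
S(-1696, 2004) + A = 2*(-1696)**2*(-1 - 1696) + 36079824648 = 2*2876416*(-1697) + 36079824648 = -9762555904 + 36079824648 = 26317268744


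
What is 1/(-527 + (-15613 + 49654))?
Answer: 1/33514 ≈ 2.9838e-5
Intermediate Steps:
1/(-527 + (-15613 + 49654)) = 1/(-527 + 34041) = 1/33514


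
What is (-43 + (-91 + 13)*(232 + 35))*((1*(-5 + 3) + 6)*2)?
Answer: -166952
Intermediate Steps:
(-43 + (-91 + 13)*(232 + 35))*((1*(-5 + 3) + 6)*2) = (-43 - 78*267)*((1*(-2) + 6)*2) = (-43 - 20826)*((-2 + 6)*2) = -83476*2 = -20869*8 = -166952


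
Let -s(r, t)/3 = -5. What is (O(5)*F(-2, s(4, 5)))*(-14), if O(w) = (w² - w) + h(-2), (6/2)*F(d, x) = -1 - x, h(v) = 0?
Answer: 4480/3 ≈ 1493.3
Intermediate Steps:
s(r, t) = 15 (s(r, t) = -3*(-5) = 15)
F(d, x) = -⅓ - x/3 (F(d, x) = (-1 - x)/3 = -⅓ - x/3)
O(w) = w² - w (O(w) = (w² - w) + 0 = w² - w)
(O(5)*F(-2, s(4, 5)))*(-14) = ((5*(-1 + 5))*(-⅓ - ⅓*15))*(-14) = ((5*4)*(-⅓ - 5))*(-14) = (20*(-16/3))*(-14) = -320/3*(-14) = 4480/3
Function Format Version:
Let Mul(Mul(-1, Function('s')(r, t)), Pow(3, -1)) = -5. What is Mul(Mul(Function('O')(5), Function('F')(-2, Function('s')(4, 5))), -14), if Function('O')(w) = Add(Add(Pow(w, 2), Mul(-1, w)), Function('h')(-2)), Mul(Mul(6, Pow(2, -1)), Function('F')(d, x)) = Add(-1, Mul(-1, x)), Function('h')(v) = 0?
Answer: Rational(4480, 3) ≈ 1493.3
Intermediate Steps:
Function('s')(r, t) = 15 (Function('s')(r, t) = Mul(-3, -5) = 15)
Function('F')(d, x) = Add(Rational(-1, 3), Mul(Rational(-1, 3), x)) (Function('F')(d, x) = Mul(Rational(1, 3), Add(-1, Mul(-1, x))) = Add(Rational(-1, 3), Mul(Rational(-1, 3), x)))
Function('O')(w) = Add(Pow(w, 2), Mul(-1, w)) (Function('O')(w) = Add(Add(Pow(w, 2), Mul(-1, w)), 0) = Add(Pow(w, 2), Mul(-1, w)))
Mul(Mul(Function('O')(5), Function('F')(-2, Function('s')(4, 5))), -14) = Mul(Mul(Mul(5, Add(-1, 5)), Add(Rational(-1, 3), Mul(Rational(-1, 3), 15))), -14) = Mul(Mul(Mul(5, 4), Add(Rational(-1, 3), -5)), -14) = Mul(Mul(20, Rational(-16, 3)), -14) = Mul(Rational(-320, 3), -14) = Rational(4480, 3)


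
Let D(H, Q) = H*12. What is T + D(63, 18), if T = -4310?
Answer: -3554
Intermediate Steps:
D(H, Q) = 12*H
T + D(63, 18) = -4310 + 12*63 = -4310 + 756 = -3554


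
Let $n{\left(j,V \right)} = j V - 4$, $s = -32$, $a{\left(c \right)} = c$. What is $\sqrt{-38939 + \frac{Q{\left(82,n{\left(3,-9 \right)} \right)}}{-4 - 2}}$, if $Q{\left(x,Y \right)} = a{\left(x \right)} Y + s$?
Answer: $i \sqrt{38510} \approx 196.24 i$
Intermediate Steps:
$n{\left(j,V \right)} = -4 + V j$ ($n{\left(j,V \right)} = V j - 4 = -4 + V j$)
$Q{\left(x,Y \right)} = -32 + Y x$ ($Q{\left(x,Y \right)} = x Y - 32 = Y x - 32 = -32 + Y x$)
$\sqrt{-38939 + \frac{Q{\left(82,n{\left(3,-9 \right)} \right)}}{-4 - 2}} = \sqrt{-38939 + \frac{-32 + \left(-4 - 27\right) 82}{-4 - 2}} = \sqrt{-38939 + \frac{-32 + \left(-4 - 27\right) 82}{-6}} = \sqrt{-38939 - \frac{-32 - 2542}{6}} = \sqrt{-38939 - -429} = \sqrt{-38939 + 429} = \sqrt{-38510} = i \sqrt{38510}$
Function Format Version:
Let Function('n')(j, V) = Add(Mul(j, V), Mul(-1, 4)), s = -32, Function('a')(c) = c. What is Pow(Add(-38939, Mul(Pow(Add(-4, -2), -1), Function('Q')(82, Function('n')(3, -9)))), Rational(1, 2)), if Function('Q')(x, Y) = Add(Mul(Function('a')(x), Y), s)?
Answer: Mul(I, Pow(38510, Rational(1, 2))) ≈ Mul(196.24, I)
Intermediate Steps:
Function('n')(j, V) = Add(-4, Mul(V, j)) (Function('n')(j, V) = Add(Mul(V, j), -4) = Add(-4, Mul(V, j)))
Function('Q')(x, Y) = Add(-32, Mul(Y, x)) (Function('Q')(x, Y) = Add(Mul(x, Y), -32) = Add(Mul(Y, x), -32) = Add(-32, Mul(Y, x)))
Pow(Add(-38939, Mul(Pow(Add(-4, -2), -1), Function('Q')(82, Function('n')(3, -9)))), Rational(1, 2)) = Pow(Add(-38939, Mul(Pow(Add(-4, -2), -1), Add(-32, Mul(Add(-4, Mul(-9, 3)), 82)))), Rational(1, 2)) = Pow(Add(-38939, Mul(Pow(-6, -1), Add(-32, Mul(Add(-4, -27), 82)))), Rational(1, 2)) = Pow(Add(-38939, Mul(Rational(-1, 6), Add(-32, Mul(-31, 82)))), Rational(1, 2)) = Pow(Add(-38939, Mul(Rational(-1, 6), Add(-32, -2542))), Rational(1, 2)) = Pow(Add(-38939, Mul(Rational(-1, 6), -2574)), Rational(1, 2)) = Pow(Add(-38939, 429), Rational(1, 2)) = Pow(-38510, Rational(1, 2)) = Mul(I, Pow(38510, Rational(1, 2)))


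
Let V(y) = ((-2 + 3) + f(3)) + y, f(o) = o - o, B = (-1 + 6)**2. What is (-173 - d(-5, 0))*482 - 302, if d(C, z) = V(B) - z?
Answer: -96220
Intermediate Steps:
B = 25 (B = 5**2 = 25)
f(o) = 0
V(y) = 1 + y (V(y) = ((-2 + 3) + 0) + y = (1 + 0) + y = 1 + y)
d(C, z) = 26 - z (d(C, z) = (1 + 25) - z = 26 - z)
(-173 - d(-5, 0))*482 - 302 = (-173 - (26 - 1*0))*482 - 302 = (-173 - (26 + 0))*482 - 302 = (-173 - 1*26)*482 - 302 = (-173 - 26)*482 - 302 = -199*482 - 302 = -95918 - 302 = -96220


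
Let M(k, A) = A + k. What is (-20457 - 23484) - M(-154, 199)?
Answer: -43986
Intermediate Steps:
(-20457 - 23484) - M(-154, 199) = (-20457 - 23484) - (199 - 154) = -43941 - 1*45 = -43941 - 45 = -43986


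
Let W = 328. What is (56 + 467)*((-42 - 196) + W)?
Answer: 47070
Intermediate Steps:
(56 + 467)*((-42 - 196) + W) = (56 + 467)*((-42 - 196) + 328) = 523*(-238 + 328) = 523*90 = 47070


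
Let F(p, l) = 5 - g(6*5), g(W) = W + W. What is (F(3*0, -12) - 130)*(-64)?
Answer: 11840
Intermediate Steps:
g(W) = 2*W
F(p, l) = -55 (F(p, l) = 5 - 2*6*5 = 5 - 2*30 = 5 - 1*60 = 5 - 60 = -55)
(F(3*0, -12) - 130)*(-64) = (-55 - 130)*(-64) = -185*(-64) = 11840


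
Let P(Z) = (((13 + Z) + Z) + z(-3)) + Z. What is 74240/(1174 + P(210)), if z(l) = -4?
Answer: 74240/1813 ≈ 40.949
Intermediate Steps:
P(Z) = 9 + 3*Z (P(Z) = (((13 + Z) + Z) - 4) + Z = ((13 + 2*Z) - 4) + Z = (9 + 2*Z) + Z = 9 + 3*Z)
74240/(1174 + P(210)) = 74240/(1174 + (9 + 3*210)) = 74240/(1174 + (9 + 630)) = 74240/(1174 + 639) = 74240/1813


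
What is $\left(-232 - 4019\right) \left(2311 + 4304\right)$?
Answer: $-28120365$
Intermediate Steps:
$\left(-232 - 4019\right) \left(2311 + 4304\right) = \left(-4251\right) 6615 = -28120365$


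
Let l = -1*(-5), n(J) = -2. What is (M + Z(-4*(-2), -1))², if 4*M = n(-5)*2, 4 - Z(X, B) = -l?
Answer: 64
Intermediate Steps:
l = 5
Z(X, B) = 9 (Z(X, B) = 4 - (-1)*5 = 4 - 1*(-5) = 4 + 5 = 9)
M = -1 (M = (-2*2)/4 = (¼)*(-4) = -1)
(M + Z(-4*(-2), -1))² = (-1 + 9)² = 8² = 64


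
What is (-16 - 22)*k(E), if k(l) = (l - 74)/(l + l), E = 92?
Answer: -171/46 ≈ -3.7174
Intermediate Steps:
k(l) = (-74 + l)/(2*l) (k(l) = (-74 + l)/((2*l)) = (-74 + l)*(1/(2*l)) = (-74 + l)/(2*l))
(-16 - 22)*k(E) = (-16 - 22)*((½)*(-74 + 92)/92) = -19*18/92 = -38*9/92 = -171/46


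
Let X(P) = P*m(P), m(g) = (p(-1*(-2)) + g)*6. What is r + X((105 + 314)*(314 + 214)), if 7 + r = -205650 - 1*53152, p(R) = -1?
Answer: 293660000743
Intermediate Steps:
m(g) = -6 + 6*g (m(g) = (-1 + g)*6 = -6 + 6*g)
r = -258809 (r = -7 + (-205650 - 1*53152) = -7 + (-205650 - 53152) = -7 - 258802 = -258809)
X(P) = P*(-6 + 6*P)
r + X((105 + 314)*(314 + 214)) = -258809 + 6*((105 + 314)*(314 + 214))*(-1 + (105 + 314)*(314 + 214)) = -258809 + 6*(419*528)*(-1 + 419*528) = -258809 + 6*221232*(-1 + 221232) = -258809 + 6*221232*221231 = -258809 + 293660259552 = 293660000743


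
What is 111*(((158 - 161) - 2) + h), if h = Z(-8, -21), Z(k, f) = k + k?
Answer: -2331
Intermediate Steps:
Z(k, f) = 2*k
h = -16 (h = 2*(-8) = -16)
111*(((158 - 161) - 2) + h) = 111*(((158 - 161) - 2) - 16) = 111*((-3 - 2) - 16) = 111*(-5 - 16) = 111*(-21) = -2331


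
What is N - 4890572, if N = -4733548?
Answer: -9624120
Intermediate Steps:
N - 4890572 = -4733548 - 4890572 = -9624120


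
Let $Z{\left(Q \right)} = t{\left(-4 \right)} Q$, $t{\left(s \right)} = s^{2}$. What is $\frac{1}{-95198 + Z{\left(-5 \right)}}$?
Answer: $- \frac{1}{95278} \approx -1.0496 \cdot 10^{-5}$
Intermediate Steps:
$Z{\left(Q \right)} = 16 Q$ ($Z{\left(Q \right)} = \left(-4\right)^{2} Q = 16 Q$)
$\frac{1}{-95198 + Z{\left(-5 \right)}} = \frac{1}{-95198 + 16 \left(-5\right)} = \frac{1}{-95198 - 80} = \frac{1}{-95278} = - \frac{1}{95278}$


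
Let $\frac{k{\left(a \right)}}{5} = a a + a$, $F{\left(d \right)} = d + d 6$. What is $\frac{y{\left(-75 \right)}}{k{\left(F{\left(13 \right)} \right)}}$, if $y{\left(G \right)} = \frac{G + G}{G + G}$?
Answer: $\frac{1}{41860} \approx 2.3889 \cdot 10^{-5}$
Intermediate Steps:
$F{\left(d \right)} = 7 d$ ($F{\left(d \right)} = d + 6 d = 7 d$)
$k{\left(a \right)} = 5 a + 5 a^{2}$ ($k{\left(a \right)} = 5 \left(a a + a\right) = 5 \left(a^{2} + a\right) = 5 \left(a + a^{2}\right) = 5 a + 5 a^{2}$)
$y{\left(G \right)} = 1$ ($y{\left(G \right)} = \frac{2 G}{2 G} = 2 G \frac{1}{2 G} = 1$)
$\frac{y{\left(-75 \right)}}{k{\left(F{\left(13 \right)} \right)}} = 1 \frac{1}{5 \cdot 7 \cdot 13 \left(1 + 7 \cdot 13\right)} = 1 \frac{1}{5 \cdot 91 \left(1 + 91\right)} = 1 \frac{1}{5 \cdot 91 \cdot 92} = 1 \cdot \frac{1}{41860} = \frac{1}{41860}$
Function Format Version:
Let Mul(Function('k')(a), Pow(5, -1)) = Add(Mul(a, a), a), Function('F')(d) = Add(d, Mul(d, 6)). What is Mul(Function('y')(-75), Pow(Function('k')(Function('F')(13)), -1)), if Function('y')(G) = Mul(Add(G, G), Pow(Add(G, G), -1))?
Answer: Rational(1, 41860) ≈ 2.3889e-5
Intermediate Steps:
Function('F')(d) = Mul(7, d) (Function('F')(d) = Add(d, Mul(6, d)) = Mul(7, d))
Function('k')(a) = Add(Mul(5, a), Mul(5, Pow(a, 2))) (Function('k')(a) = Mul(5, Add(Mul(a, a), a)) = Mul(5, Add(Pow(a, 2), a)) = Mul(5, Add(a, Pow(a, 2))) = Add(Mul(5, a), Mul(5, Pow(a, 2))))
Function('y')(G) = 1 (Function('y')(G) = Mul(Mul(2, G), Pow(Mul(2, G), -1)) = Mul(Mul(2, G), Mul(Rational(1, 2), Pow(G, -1))) = 1)
Mul(Function('y')(-75), Pow(Function('k')(Function('F')(13)), -1)) = Mul(1, Pow(Mul(5, Mul(7, 13), Add(1, Mul(7, 13))), -1)) = Mul(1, Pow(Mul(5, 91, Add(1, 91)), -1)) = Mul(1, Pow(Mul(5, 91, 92), -1)) = Mul(1, Pow(41860, -1)) = Mul(1, Rational(1, 41860)) = Rational(1, 41860)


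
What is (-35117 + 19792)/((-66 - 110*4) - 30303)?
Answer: 15325/30809 ≈ 0.49742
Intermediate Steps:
(-35117 + 19792)/((-66 - 110*4) - 30303) = -15325/((-66 - 440) - 30303) = -15325/(-506 - 30303) = -15325/(-30809) = -15325*(-1/30809) = 15325/30809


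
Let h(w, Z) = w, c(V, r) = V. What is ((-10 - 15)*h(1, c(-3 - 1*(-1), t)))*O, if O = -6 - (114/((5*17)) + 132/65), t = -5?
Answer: 51780/221 ≈ 234.30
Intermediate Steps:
O = -10356/1105 (O = -6 - (114/85 + 132*(1/65)) = -6 - (114*(1/85) + 132/65) = -6 - (114/85 + 132/65) = -6 - 1*3726/1105 = -6 - 3726/1105 = -10356/1105 ≈ -9.3719)
((-10 - 15)*h(1, c(-3 - 1*(-1), t)))*O = ((-10 - 15)*1)*(-10356/1105) = -25*1*(-10356/1105) = -25*(-10356/1105) = 51780/221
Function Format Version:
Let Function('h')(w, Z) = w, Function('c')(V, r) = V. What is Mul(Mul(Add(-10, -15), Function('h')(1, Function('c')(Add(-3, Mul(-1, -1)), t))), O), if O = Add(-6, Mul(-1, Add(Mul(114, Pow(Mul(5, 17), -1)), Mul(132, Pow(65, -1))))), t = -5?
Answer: Rational(51780, 221) ≈ 234.30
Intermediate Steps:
O = Rational(-10356, 1105) (O = Add(-6, Mul(-1, Add(Mul(114, Pow(85, -1)), Mul(132, Rational(1, 65))))) = Add(-6, Mul(-1, Add(Mul(114, Rational(1, 85)), Rational(132, 65)))) = Add(-6, Mul(-1, Add(Rational(114, 85), Rational(132, 65)))) = Add(-6, Mul(-1, Rational(3726, 1105))) = Add(-6, Rational(-3726, 1105)) = Rational(-10356, 1105) ≈ -9.3719)
Mul(Mul(Add(-10, -15), Function('h')(1, Function('c')(Add(-3, Mul(-1, -1)), t))), O) = Mul(Mul(Add(-10, -15), 1), Rational(-10356, 1105)) = Mul(Mul(-25, 1), Rational(-10356, 1105)) = Mul(-25, Rational(-10356, 1105)) = Rational(51780, 221)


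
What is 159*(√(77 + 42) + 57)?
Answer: 9063 + 159*√119 ≈ 10797.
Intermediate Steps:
159*(√(77 + 42) + 57) = 159*(√119 + 57) = 159*(57 + √119) = 9063 + 159*√119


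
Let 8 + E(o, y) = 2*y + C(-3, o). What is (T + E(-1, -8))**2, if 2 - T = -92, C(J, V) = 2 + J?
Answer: 4761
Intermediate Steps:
T = 94 (T = 2 - 1*(-92) = 2 + 92 = 94)
E(o, y) = -9 + 2*y (E(o, y) = -8 + (2*y + (2 - 3)) = -8 + (2*y - 1) = -8 + (-1 + 2*y) = -9 + 2*y)
(T + E(-1, -8))**2 = (94 + (-9 + 2*(-8)))**2 = (94 + (-9 - 16))**2 = (94 - 25)**2 = 69**2 = 4761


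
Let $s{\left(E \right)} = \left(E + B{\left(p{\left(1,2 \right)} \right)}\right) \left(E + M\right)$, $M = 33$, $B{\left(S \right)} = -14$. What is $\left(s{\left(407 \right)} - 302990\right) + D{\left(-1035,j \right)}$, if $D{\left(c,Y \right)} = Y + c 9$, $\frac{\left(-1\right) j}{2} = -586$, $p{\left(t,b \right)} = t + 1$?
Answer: $-138213$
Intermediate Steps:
$p{\left(t,b \right)} = 1 + t$
$j = 1172$ ($j = \left(-2\right) \left(-586\right) = 1172$)
$s{\left(E \right)} = \left(-14 + E\right) \left(33 + E\right)$ ($s{\left(E \right)} = \left(E - 14\right) \left(E + 33\right) = \left(-14 + E\right) \left(33 + E\right)$)
$D{\left(c,Y \right)} = Y + 9 c$
$\left(s{\left(407 \right)} - 302990\right) + D{\left(-1035,j \right)} = \left(\left(-462 + 407^{2} + 19 \cdot 407\right) - 302990\right) + \left(1172 + 9 \left(-1035\right)\right) = \left(\left(-462 + 165649 + 7733\right) - 302990\right) + \left(1172 - 9315\right) = \left(172920 - 302990\right) - 8143 = -130070 - 8143 = -138213$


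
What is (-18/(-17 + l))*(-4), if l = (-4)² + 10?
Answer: 8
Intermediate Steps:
l = 26 (l = 16 + 10 = 26)
(-18/(-17 + l))*(-4) = (-18/(-17 + 26))*(-4) = (-18/9)*(-4) = ((⅑)*(-18))*(-4) = -2*(-4) = 8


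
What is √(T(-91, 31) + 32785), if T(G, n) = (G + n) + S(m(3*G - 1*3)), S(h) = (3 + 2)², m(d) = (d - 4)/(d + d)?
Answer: 5*√1310 ≈ 180.97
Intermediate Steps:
m(d) = (-4 + d)/(2*d) (m(d) = (-4 + d)/((2*d)) = (-4 + d)*(1/(2*d)) = (-4 + d)/(2*d))
S(h) = 25 (S(h) = 5² = 25)
T(G, n) = 25 + G + n (T(G, n) = (G + n) + 25 = 25 + G + n)
√(T(-91, 31) + 32785) = √((25 - 91 + 31) + 32785) = √(-35 + 32785) = √32750 = 5*√1310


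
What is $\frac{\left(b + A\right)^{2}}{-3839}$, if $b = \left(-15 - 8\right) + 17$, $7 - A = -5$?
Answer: $- \frac{36}{3839} \approx -0.0093774$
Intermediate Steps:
$A = 12$ ($A = 7 - -5 = 7 + 5 = 12$)
$b = -6$ ($b = -23 + 17 = -6$)
$\frac{\left(b + A\right)^{2}}{-3839} = \frac{\left(-6 + 12\right)^{2}}{-3839} = 6^{2} \left(- \frac{1}{3839}\right) = 36 \left(- \frac{1}{3839}\right) = - \frac{36}{3839}$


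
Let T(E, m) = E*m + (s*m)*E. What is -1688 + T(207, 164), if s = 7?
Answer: 269896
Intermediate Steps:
T(E, m) = 8*E*m (T(E, m) = E*m + (7*m)*E = E*m + 7*E*m = 8*E*m)
-1688 + T(207, 164) = -1688 + 8*207*164 = -1688 + 271584 = 269896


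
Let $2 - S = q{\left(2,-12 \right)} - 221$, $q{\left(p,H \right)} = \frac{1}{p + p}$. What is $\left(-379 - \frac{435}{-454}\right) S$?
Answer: $- \frac{152923221}{1816} \approx -84209.0$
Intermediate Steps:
$q{\left(p,H \right)} = \frac{1}{2 p}$
$S = \frac{891}{4}$ ($S = 2 - \left(\frac{1}{2 \cdot 2} - 221\right) = 2 - \left(\frac{1}{2} \cdot \frac{1}{2} - 221\right) = 2 - \left(\frac{1}{4} - 221\right) = 2 - - \frac{883}{4} = 2 + \frac{883}{4} = \frac{891}{4} \approx 222.75$)
$\left(-379 - \frac{435}{-454}\right) S = \left(-379 - \frac{435}{-454}\right) \frac{891}{4} = \left(-379 - - \frac{435}{454}\right) \frac{891}{4} = \left(-379 + \frac{435}{454}\right) \frac{891}{4} = \left(- \frac{171631}{454}\right) \frac{891}{4} = - \frac{152923221}{1816}$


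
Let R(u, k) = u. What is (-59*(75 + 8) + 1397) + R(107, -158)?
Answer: -3393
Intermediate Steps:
(-59*(75 + 8) + 1397) + R(107, -158) = (-59*(75 + 8) + 1397) + 107 = (-59*83 + 1397) + 107 = (-4897 + 1397) + 107 = -3500 + 107 = -3393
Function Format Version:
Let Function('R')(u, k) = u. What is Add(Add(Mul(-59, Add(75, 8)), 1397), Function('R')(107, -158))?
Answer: -3393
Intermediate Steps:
Add(Add(Mul(-59, Add(75, 8)), 1397), Function('R')(107, -158)) = Add(Add(Mul(-59, Add(75, 8)), 1397), 107) = Add(Add(Mul(-59, 83), 1397), 107) = Add(Add(-4897, 1397), 107) = Add(-3500, 107) = -3393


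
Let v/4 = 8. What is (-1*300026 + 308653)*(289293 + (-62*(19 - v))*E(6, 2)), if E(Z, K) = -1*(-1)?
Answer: 2502684073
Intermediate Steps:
v = 32 (v = 4*8 = 32)
E(Z, K) = 1
(-1*300026 + 308653)*(289293 + (-62*(19 - v))*E(6, 2)) = (-1*300026 + 308653)*(289293 - 62*(19 - 1*32)*1) = (-300026 + 308653)*(289293 - 62*(19 - 32)*1) = 8627*(289293 - 62*(-13)*1) = 8627*(289293 + 806*1) = 8627*(289293 + 806) = 8627*290099 = 2502684073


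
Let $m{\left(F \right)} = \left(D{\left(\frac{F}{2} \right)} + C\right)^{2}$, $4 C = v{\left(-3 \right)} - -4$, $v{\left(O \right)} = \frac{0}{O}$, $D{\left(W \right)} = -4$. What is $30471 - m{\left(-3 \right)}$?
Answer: $30462$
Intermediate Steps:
$v{\left(O \right)} = 0$
$C = 1$ ($C = \frac{0 - -4}{4} = \frac{0 + 4}{4} = \frac{1}{4} \cdot 4 = 1$)
$m{\left(F \right)} = 9$ ($m{\left(F \right)} = \left(-4 + 1\right)^{2} = \left(-3\right)^{2} = 9$)
$30471 - m{\left(-3 \right)} = 30471 - 9 = 30462$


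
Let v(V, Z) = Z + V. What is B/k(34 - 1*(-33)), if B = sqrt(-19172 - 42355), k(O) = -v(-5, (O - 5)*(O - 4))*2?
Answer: -I*sqrt(61527)/7802 ≈ -0.031793*I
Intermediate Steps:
v(V, Z) = V + Z
k(O) = 10 - 2*(-5 + O)*(-4 + O) (k(O) = -(-5 + (O - 5)*(O - 4))*2 = -(-5 + (-5 + O)*(-4 + O))*2 = (5 - (-5 + O)*(-4 + O))*2 = 10 - 2*(-5 + O)*(-4 + O))
B = I*sqrt(61527) (B = sqrt(-61527) = I*sqrt(61527) ≈ 248.05*I)
B/k(34 - 1*(-33)) = (I*sqrt(61527))/(-30 - 2*(34 - 1*(-33))**2 + 18*(34 - 1*(-33))) = (I*sqrt(61527))/(-30 - 2*(34 + 33)**2 + 18*(34 + 33)) = (I*sqrt(61527))/(-30 - 2*67**2 + 18*67) = (I*sqrt(61527))/(-30 - 2*4489 + 1206) = (I*sqrt(61527))/(-30 - 8978 + 1206) = (I*sqrt(61527))/(-7802) = (I*sqrt(61527))*(-1/7802) = -I*sqrt(61527)/7802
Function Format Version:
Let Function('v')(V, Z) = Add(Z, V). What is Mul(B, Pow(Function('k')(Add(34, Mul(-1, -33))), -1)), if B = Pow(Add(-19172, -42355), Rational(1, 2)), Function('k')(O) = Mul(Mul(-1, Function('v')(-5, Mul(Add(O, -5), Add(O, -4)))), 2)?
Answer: Mul(Rational(-1, 7802), I, Pow(61527, Rational(1, 2))) ≈ Mul(-0.031793, I)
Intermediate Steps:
Function('v')(V, Z) = Add(V, Z)
Function('k')(O) = Add(10, Mul(-2, Add(-5, O), Add(-4, O))) (Function('k')(O) = Mul(Mul(-1, Add(-5, Mul(Add(O, -5), Add(O, -4)))), 2) = Mul(Mul(-1, Add(-5, Mul(Add(-5, O), Add(-4, O)))), 2) = Mul(Add(5, Mul(-1, Add(-5, O), Add(-4, O))), 2) = Add(10, Mul(-2, Add(-5, O), Add(-4, O))))
B = Mul(I, Pow(61527, Rational(1, 2))) (B = Pow(-61527, Rational(1, 2)) = Mul(I, Pow(61527, Rational(1, 2))) ≈ Mul(248.05, I))
Mul(B, Pow(Function('k')(Add(34, Mul(-1, -33))), -1)) = Mul(Mul(I, Pow(61527, Rational(1, 2))), Pow(Add(-30, Mul(-2, Pow(Add(34, Mul(-1, -33)), 2)), Mul(18, Add(34, Mul(-1, -33)))), -1)) = Mul(Mul(I, Pow(61527, Rational(1, 2))), Pow(Add(-30, Mul(-2, Pow(Add(34, 33), 2)), Mul(18, Add(34, 33))), -1)) = Mul(Mul(I, Pow(61527, Rational(1, 2))), Pow(Add(-30, Mul(-2, Pow(67, 2)), Mul(18, 67)), -1)) = Mul(Mul(I, Pow(61527, Rational(1, 2))), Pow(Add(-30, Mul(-2, 4489), 1206), -1)) = Mul(Mul(I, Pow(61527, Rational(1, 2))), Pow(Add(-30, -8978, 1206), -1)) = Mul(Mul(I, Pow(61527, Rational(1, 2))), Pow(-7802, -1)) = Mul(Mul(I, Pow(61527, Rational(1, 2))), Rational(-1, 7802)) = Mul(Rational(-1, 7802), I, Pow(61527, Rational(1, 2)))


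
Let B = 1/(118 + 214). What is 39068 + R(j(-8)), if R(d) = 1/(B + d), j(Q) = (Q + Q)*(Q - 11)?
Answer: 3943094504/100929 ≈ 39068.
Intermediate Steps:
j(Q) = 2*Q*(-11 + Q) (j(Q) = (2*Q)*(-11 + Q) = 2*Q*(-11 + Q))
B = 1/332 ≈ 0.0030120
R(d) = 1/(1/332 + d)
39068 + R(j(-8)) = 39068 + 332/(1 + 332*(2*(-8)*(-11 - 8))) = 39068 + 332/(1 + 332*(2*(-8)*(-19))) = 39068 + 332/(1 + 332*304) = 39068 + 332/(1 + 100928) = 39068 + 332/100929 = 3943094504/100929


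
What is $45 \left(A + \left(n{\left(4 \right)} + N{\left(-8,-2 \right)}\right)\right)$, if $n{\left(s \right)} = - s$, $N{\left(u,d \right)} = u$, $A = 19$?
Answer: $315$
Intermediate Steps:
$45 \left(A + \left(n{\left(4 \right)} + N{\left(-8,-2 \right)}\right)\right) = 45 \left(19 - 12\right) = 45 \cdot 7 = 315$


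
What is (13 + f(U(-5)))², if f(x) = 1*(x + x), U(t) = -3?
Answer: 49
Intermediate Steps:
f(x) = 2*x (f(x) = 1*(2*x) = 2*x)
(13 + f(U(-5)))² = (13 + 2*(-3))² = (13 - 6)² = 7² = 49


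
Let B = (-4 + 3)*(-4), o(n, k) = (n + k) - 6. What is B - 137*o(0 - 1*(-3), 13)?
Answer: -1366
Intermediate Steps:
o(n, k) = -6 + k + n (o(n, k) = (k + n) - 6 = -6 + k + n)
B = 4 (B = -1*(-4) = 4)
B - 137*o(0 - 1*(-3), 13) = 4 - 137*(-6 + 13 + (0 - 1*(-3))) = 4 - 137*(-6 + 13 + (0 + 3)) = 4 - 137*(-6 + 13 + 3) = 4 - 137*10 = 4 - 1370 = -1366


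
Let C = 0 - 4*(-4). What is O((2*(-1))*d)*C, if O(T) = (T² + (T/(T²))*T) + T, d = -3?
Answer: 688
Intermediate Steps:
C = 16 (C = 0 + 16 = 16)
O(T) = 1 + T + T² (O(T) = (T² + (T/T²)*T) + T = (T² + T/T) + T = (T² + 1) + T = (1 + T²) + T = 1 + T + T²)
O((2*(-1))*d)*C = (1 + (2*(-1))*(-3) + ((2*(-1))*(-3))²)*16 = (1 - 2*(-3) + (-2*(-3))²)*16 = (1 + 6 + 6²)*16 = (1 + 6 + 36)*16 = 43*16 = 688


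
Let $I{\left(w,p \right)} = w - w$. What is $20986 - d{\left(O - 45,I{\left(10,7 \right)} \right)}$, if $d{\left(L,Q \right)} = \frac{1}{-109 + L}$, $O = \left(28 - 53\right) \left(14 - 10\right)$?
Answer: $\frac{5330445}{254} \approx 20986.0$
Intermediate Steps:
$I{\left(w,p \right)} = 0$
$O = -100$ ($O = \left(-25\right) 4 = -100$)
$20986 - d{\left(O - 45,I{\left(10,7 \right)} \right)} = 20986 - \frac{1}{-109 - 145} = 20986 - \frac{1}{-254} = 20986 - - \frac{1}{254} = 20986 + \frac{1}{254} = \frac{5330445}{254}$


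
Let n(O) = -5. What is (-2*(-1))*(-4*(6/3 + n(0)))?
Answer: 24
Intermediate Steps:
(-2*(-1))*(-4*(6/3 + n(0))) = (-2*(-1))*(-4*(6/3 - 5)) = 2*(-4*(6*(⅓) - 5)) = 2*(-4*(2 - 5)) = 2*(-4*(-3)) = 2*12 = 24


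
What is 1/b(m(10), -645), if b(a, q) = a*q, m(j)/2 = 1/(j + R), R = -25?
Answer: 1/86 ≈ 0.011628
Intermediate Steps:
m(j) = 2/(-25 + j) (m(j) = 2/(j - 25) = 2/(-25 + j))
1/b(m(10), -645) = 1/((2/(-25 + 10))*(-645)) = 1/((2/(-15))*(-645)) = 1/((2*(-1/15))*(-645)) = 1/(-2/15*(-645)) = 1/86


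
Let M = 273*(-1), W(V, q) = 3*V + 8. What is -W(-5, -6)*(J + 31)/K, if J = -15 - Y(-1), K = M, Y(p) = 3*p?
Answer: -19/39 ≈ -0.48718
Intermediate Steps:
W(V, q) = 8 + 3*V
M = -273
K = -273
J = -12 (J = -15 - 3*(-1) = -15 - 1*(-3) = -15 + 3 = -12)
-W(-5, -6)*(J + 31)/K = -(8 + 3*(-5))*(-12 + 31)/(-273) = -(8 - 15)*19*(-1)/273 = -(-7*19)*(-1)/273 = -(-133)*(-1)/273 = -1*19/39 = -19/39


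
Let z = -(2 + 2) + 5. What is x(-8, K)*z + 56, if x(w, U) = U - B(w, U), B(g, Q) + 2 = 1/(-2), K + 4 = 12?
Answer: 133/2 ≈ 66.500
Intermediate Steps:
K = 8 (K = -4 + 12 = 8)
B(g, Q) = -5/2 (B(g, Q) = -2 + 1/(-2) = -2 - 1/2 = -5/2)
z = 1 (z = -1*4 + 5 = -4 + 5 = 1)
x(w, U) = 5/2 + U (x(w, U) = U - 1*(-5/2) = U + 5/2 = 5/2 + U)
x(-8, K)*z + 56 = (5/2 + 8)*1 + 56 = (21/2)*1 + 56 = 21/2 + 56 = 133/2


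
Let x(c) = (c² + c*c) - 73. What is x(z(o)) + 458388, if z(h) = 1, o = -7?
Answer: 458317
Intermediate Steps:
x(c) = -73 + 2*c² (x(c) = (c² + c²) - 73 = 2*c² - 73 = -73 + 2*c²)
x(z(o)) + 458388 = (-73 + 2*1²) + 458388 = (-73 + 2*1) + 458388 = (-73 + 2) + 458388 = -71 + 458388 = 458317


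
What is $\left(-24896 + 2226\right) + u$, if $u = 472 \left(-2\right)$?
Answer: $-23614$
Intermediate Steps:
$u = -944$
$\left(-24896 + 2226\right) + u = \left(-24896 + 2226\right) - 944 = -22670 - 944 = -23614$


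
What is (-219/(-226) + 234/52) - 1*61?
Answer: -6275/113 ≈ -55.531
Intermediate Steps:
(-219/(-226) + 234/52) - 1*61 = (-219*(-1/226) + 234*(1/52)) - 61 = (219/226 + 9/2) - 61 = 618/113 - 61 = -6275/113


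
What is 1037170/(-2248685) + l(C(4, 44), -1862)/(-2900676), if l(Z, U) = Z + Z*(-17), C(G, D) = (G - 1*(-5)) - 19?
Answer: -150442695826/326135330553 ≈ -0.46129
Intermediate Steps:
C(G, D) = -14 + G (C(G, D) = (G + 5) - 19 = (5 + G) - 19 = -14 + G)
l(Z, U) = -16*Z (l(Z, U) = Z - 17*Z = -16*Z)
1037170/(-2248685) + l(C(4, 44), -1862)/(-2900676) = 1037170/(-2248685) - 16*(-14 + 4)/(-2900676) = 1037170*(-1/2248685) - 16*(-10)*(-1/2900676) = -207434/449737 + 160*(-1/2900676) = -207434/449737 - 40/725169 = -150442695826/326135330553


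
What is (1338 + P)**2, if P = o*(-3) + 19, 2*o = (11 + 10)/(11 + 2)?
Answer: 1240377961/676 ≈ 1.8349e+6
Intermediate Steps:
o = 21/26 (o = ((11 + 10)/(11 + 2))/2 = (21/13)/2 = (21*(1/13))/2 = (1/2)*(21/13) = 21/26 ≈ 0.80769)
P = 431/26 (P = (21/26)*(-3) + 19 = -63/26 + 19 = 431/26 ≈ 16.577)
(1338 + P)**2 = (1338 + 431/26)**2 = (35219/26)**2 = 1240377961/676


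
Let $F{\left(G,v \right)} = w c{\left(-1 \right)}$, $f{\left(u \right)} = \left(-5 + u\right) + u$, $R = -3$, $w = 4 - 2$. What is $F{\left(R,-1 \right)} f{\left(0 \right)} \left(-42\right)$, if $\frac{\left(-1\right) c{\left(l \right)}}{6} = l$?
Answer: $2520$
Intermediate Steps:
$w = 2$
$f{\left(u \right)} = -5 + 2 u$
$c{\left(l \right)} = - 6 l$
$F{\left(G,v \right)} = 12$ ($F{\left(G,v \right)} = 2 \left(\left(-6\right) \left(-1\right)\right) = 2 \cdot 6 = 12$)
$F{\left(R,-1 \right)} f{\left(0 \right)} \left(-42\right) = 12 \left(-5 + 2 \cdot 0\right) \left(-42\right) = 12 \left(-5 + 0\right) \left(-42\right) = 12 \left(-5\right) \left(-42\right) = \left(-60\right) \left(-42\right) = 2520$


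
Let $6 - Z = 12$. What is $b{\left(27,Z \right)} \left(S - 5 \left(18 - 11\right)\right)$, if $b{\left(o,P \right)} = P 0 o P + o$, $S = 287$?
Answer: $6804$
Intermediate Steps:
$Z = -6$ ($Z = 6 - 12 = -6$)
$b{\left(o,P \right)} = o$ ($b{\left(o,P \right)} = 0 o P + o = 0 P + o = 0 + o = o$)
$b{\left(27,Z \right)} \left(S - 5 \left(18 - 11\right)\right) = 27 \left(287 - 5 \left(18 - 11\right)\right) = 27 \left(287 - 35\right) = 27 \cdot 252 = 6804$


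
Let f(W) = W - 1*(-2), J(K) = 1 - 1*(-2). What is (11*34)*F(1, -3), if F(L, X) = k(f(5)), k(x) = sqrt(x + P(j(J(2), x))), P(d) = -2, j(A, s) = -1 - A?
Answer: 374*sqrt(5) ≈ 836.29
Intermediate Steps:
J(K) = 3 (J(K) = 1 + 2 = 3)
f(W) = 2 + W (f(W) = W + 2 = 2 + W)
k(x) = sqrt(-2 + x) (k(x) = sqrt(x - 2) = sqrt(-2 + x))
F(L, X) = sqrt(5) (F(L, X) = sqrt(-2 + (2 + 5)) = sqrt(-2 + 7) = sqrt(5))
(11*34)*F(1, -3) = (11*34)*sqrt(5) = 374*sqrt(5)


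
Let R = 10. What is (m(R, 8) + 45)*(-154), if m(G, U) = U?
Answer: -8162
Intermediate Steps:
(m(R, 8) + 45)*(-154) = (8 + 45)*(-154) = 53*(-154) = -8162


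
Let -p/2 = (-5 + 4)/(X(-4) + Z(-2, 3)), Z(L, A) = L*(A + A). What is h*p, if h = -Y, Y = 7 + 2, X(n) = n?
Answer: 9/8 ≈ 1.1250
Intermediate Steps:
Z(L, A) = 2*A*L (Z(L, A) = L*(2*A) = 2*A*L)
Y = 9
h = -9 (h = -1*9 = -9)
p = -⅛ (p = -2*(-5 + 4)/(-4 + 2*3*(-2)) = -(-2)/(-4 - 12) = -(-2)/(-16) = -(-2)*(-1)/16 = -2*1/16 = -⅛ ≈ -0.12500)
h*p = -9*(-⅛) = 9/8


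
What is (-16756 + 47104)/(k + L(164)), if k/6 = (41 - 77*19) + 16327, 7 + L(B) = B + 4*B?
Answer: 3372/10027 ≈ 0.33629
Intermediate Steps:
L(B) = -7 + 5*B (L(B) = -7 + (B + 4*B) = -7 + 5*B)
k = 89430 (k = 6*((41 - 77*19) + 16327) = 6*((41 - 1463) + 16327) = 6*(-1422 + 16327) = 6*14905 = 89430)
(-16756 + 47104)/(k + L(164)) = (-16756 + 47104)/(89430 + (-7 + 5*164)) = 30348/(89430 + (-7 + 820)) = 30348/(89430 + 813) = 30348/90243 = 30348*(1/90243) = 3372/10027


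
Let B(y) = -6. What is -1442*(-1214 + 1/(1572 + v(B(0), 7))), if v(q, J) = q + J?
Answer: 2753673482/1573 ≈ 1.7506e+6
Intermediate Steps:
v(q, J) = J + q
-1442*(-1214 + 1/(1572 + v(B(0), 7))) = -1442*(-1214 + 1/(1572 + (7 - 6))) = -1442*(-1214 + 1/(1572 + 1)) = -1442*(-1214 + 1/1573) = -1442*(-1909621/1573) = 2753673482/1573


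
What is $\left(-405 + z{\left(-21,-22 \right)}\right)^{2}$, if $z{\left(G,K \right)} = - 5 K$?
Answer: $87025$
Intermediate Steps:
$\left(-405 + z{\left(-21,-22 \right)}\right)^{2} = \left(-405 - -110\right)^{2} = \left(-405 + 110\right)^{2} = \left(-295\right)^{2} = 87025$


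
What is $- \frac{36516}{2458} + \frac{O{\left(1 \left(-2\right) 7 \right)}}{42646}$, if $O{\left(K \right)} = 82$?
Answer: $- \frac{389264945}{26205967} \approx -14.854$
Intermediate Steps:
$- \frac{36516}{2458} + \frac{O{\left(1 \left(-2\right) 7 \right)}}{42646} = - \frac{36516}{2458} + \frac{82}{42646} = \left(-36516\right) \frac{1}{2458} + 82 \cdot \frac{1}{42646} = - \frac{18258}{1229} + \frac{41}{21323} = - \frac{389264945}{26205967}$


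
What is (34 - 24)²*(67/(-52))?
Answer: -1675/13 ≈ -128.85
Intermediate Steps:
(34 - 24)²*(67/(-52)) = 10²*(67*(-1/52)) = 100*(-67/52) = -1675/13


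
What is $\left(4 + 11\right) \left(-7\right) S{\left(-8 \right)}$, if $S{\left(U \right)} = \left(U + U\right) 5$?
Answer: $8400$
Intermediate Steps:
$S{\left(U \right)} = 10 U$ ($S{\left(U \right)} = 2 U 5 = 10 U$)
$\left(4 + 11\right) \left(-7\right) S{\left(-8 \right)} = \left(4 + 11\right) \left(-7\right) 10 \left(-8\right) = 15 \left(-7\right) \left(-80\right) = \left(-105\right) \left(-80\right) = 8400$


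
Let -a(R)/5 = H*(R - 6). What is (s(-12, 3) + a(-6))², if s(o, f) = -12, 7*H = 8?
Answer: 156816/49 ≈ 3200.3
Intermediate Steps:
H = 8/7 (H = (⅐)*8 = 8/7 ≈ 1.1429)
a(R) = 240/7 - 40*R/7 (a(R) = -40*(R - 6)/7 = -40*(-6 + R)/7 = -5*(-48/7 + 8*R/7) = 240/7 - 40*R/7)
(s(-12, 3) + a(-6))² = (-12 + (240/7 - 40/7*(-6)))² = (-12 + (240/7 + 240/7))² = (-12 + 480/7)² = (396/7)² = 156816/49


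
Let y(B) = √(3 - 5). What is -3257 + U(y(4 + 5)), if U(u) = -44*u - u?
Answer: -3257 - 45*I*√2 ≈ -3257.0 - 63.64*I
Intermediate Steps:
y(B) = I*√2 (y(B) = √(-2) = I*√2)
U(u) = -45*u
-3257 + U(y(4 + 5)) = -3257 - 45*I*√2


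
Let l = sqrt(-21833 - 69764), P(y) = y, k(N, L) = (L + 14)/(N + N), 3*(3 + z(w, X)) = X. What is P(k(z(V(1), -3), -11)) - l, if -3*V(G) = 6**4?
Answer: -3/8 - 11*I*sqrt(757) ≈ -0.375 - 302.65*I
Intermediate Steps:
V(G) = -432 (V(G) = -1/3*6**4 = -1/3*1296 = -432)
z(w, X) = -3 + X/3
k(N, L) = (14 + L)/(2*N) (k(N, L) = (14 + L)/((2*N)) = (14 + L)*(1/(2*N)) = (14 + L)/(2*N))
l = 11*I*sqrt(757) (l = sqrt(-91597) = 11*I*sqrt(757) ≈ 302.65*I)
P(k(z(V(1), -3), -11)) - l = (14 - 11)/(2*(-3 + (1/3)*(-3))) - 11*I*sqrt(757) = (1/2)*3/(-3 - 1) - 11*I*sqrt(757) = (1/2)*3/(-4) - 11*I*sqrt(757) = (1/2)*(-1/4)*3 - 11*I*sqrt(757) = -3/8 - 11*I*sqrt(757)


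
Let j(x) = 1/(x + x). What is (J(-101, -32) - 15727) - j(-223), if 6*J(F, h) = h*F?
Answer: -20321987/1338 ≈ -15188.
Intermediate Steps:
j(x) = 1/(2*x)
J(F, h) = F*h/6 (J(F, h) = (h*F)/6 = (F*h)/6 = F*h/6)
(J(-101, -32) - 15727) - j(-223) = ((1/6)*(-101)*(-32) - 15727) - 1/(2*(-223)) = (1616/3 - 15727) - (-1)/(2*223) = -45565/3 - 1*(-1/446) = -45565/3 + 1/446 = -20321987/1338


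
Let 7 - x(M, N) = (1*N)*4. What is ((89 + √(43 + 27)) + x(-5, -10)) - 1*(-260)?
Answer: 396 + √70 ≈ 404.37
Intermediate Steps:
x(M, N) = 7 - 4*N (x(M, N) = 7 - 1*N*4 = 7 - N*4 = 7 - 4*N)
((89 + √(43 + 27)) + x(-5, -10)) - 1*(-260) = ((89 + √(43 + 27)) + (7 - 4*(-10))) - 1*(-260) = ((89 + √70) + (7 + 40)) + 260 = ((89 + √70) + 47) + 260 = (136 + √70) + 260 = 396 + √70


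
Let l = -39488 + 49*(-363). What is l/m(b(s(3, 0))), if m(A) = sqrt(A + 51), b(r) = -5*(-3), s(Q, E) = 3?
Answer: -57275*sqrt(66)/66 ≈ -7050.1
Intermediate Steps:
b(r) = 15
m(A) = sqrt(51 + A)
l = -57275 (l = -39488 - 17787 = -57275)
l/m(b(s(3, 0))) = -57275/sqrt(51 + 15) = -57275*sqrt(66)/66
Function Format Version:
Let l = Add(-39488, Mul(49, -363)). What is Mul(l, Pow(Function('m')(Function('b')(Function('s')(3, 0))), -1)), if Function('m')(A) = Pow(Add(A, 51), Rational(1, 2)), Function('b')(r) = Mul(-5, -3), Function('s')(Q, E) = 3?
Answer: Mul(Rational(-57275, 66), Pow(66, Rational(1, 2))) ≈ -7050.1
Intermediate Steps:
Function('b')(r) = 15
Function('m')(A) = Pow(Add(51, A), Rational(1, 2))
l = -57275 (l = Add(-39488, -17787) = -57275)
Mul(l, Pow(Function('m')(Function('b')(Function('s')(3, 0))), -1)) = Mul(-57275, Pow(Pow(Add(51, 15), Rational(1, 2)), -1)) = Mul(-57275, Pow(Pow(66, Rational(1, 2)), -1)) = Mul(-57275, Mul(Rational(1, 66), Pow(66, Rational(1, 2)))) = Mul(Rational(-57275, 66), Pow(66, Rational(1, 2)))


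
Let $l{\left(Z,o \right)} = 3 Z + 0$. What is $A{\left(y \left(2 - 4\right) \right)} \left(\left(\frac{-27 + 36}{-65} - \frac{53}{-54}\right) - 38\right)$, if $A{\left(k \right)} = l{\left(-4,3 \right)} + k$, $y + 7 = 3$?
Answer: $\frac{260842}{1755} \approx 148.63$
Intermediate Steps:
$l{\left(Z,o \right)} = 3 Z$
$y = -4$ ($y = -7 + 3 = -4$)
$A{\left(k \right)} = -12 + k$ ($A{\left(k \right)} = 3 \left(-4\right) + k = -12 + k$)
$A{\left(y \left(2 - 4\right) \right)} \left(\left(\frac{-27 + 36}{-65} - \frac{53}{-54}\right) - 38\right) = \left(-12 - 4 \left(2 - 4\right)\right) \left(\left(\frac{-27 + 36}{-65} - \frac{53}{-54}\right) - 38\right) = \left(-12 - -8\right) \left(\left(9 \left(- \frac{1}{65}\right) - - \frac{53}{54}\right) - 38\right) = \left(-12 + 8\right) \left(\left(- \frac{9}{65} + \frac{53}{54}\right) - 38\right) = - 4 \left(\frac{2959}{3510} - 38\right) = \left(-4\right) \left(- \frac{130421}{3510}\right) = \frac{260842}{1755}$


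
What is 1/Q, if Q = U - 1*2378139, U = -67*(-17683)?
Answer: -1/1193378 ≈ -8.3796e-7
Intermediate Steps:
U = 1184761
Q = -1193378 (Q = 1184761 - 1*2378139 = 1184761 - 2378139 = -1193378)
1/Q = 1/(-1193378) = -1/1193378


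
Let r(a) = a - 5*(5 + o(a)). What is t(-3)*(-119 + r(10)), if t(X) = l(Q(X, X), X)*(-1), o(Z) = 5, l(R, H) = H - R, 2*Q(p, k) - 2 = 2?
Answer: -795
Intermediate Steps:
Q(p, k) = 2 (Q(p, k) = 1 + (½)*2 = 1 + 1 = 2)
t(X) = 2 - X (t(X) = (X - 1*2)*(-1) = (X - 2)*(-1) = (-2 + X)*(-1) = 2 - X)
r(a) = -50 + a (r(a) = a - 5*(5 + 5) = a - 5*10 = a - 1*50 = a - 50 = -50 + a)
t(-3)*(-119 + r(10)) = (2 - 1*(-3))*(-119 + (-50 + 10)) = (2 + 3)*(-119 - 40) = 5*(-159) = -795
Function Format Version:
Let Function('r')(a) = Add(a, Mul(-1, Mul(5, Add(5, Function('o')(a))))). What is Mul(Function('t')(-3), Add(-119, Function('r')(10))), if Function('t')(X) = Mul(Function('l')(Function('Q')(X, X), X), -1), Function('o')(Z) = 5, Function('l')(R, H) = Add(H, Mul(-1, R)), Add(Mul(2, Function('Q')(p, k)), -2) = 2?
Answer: -795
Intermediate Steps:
Function('Q')(p, k) = 2 (Function('Q')(p, k) = Add(1, Mul(Rational(1, 2), 2)) = Add(1, 1) = 2)
Function('t')(X) = Add(2, Mul(-1, X)) (Function('t')(X) = Mul(Add(X, Mul(-1, 2)), -1) = Mul(Add(X, -2), -1) = Mul(Add(-2, X), -1) = Add(2, Mul(-1, X)))
Function('r')(a) = Add(-50, a) (Function('r')(a) = Add(a, Mul(-1, Mul(5, Add(5, 5)))) = Add(a, Mul(-1, Mul(5, 10))) = Add(a, Mul(-1, 50)) = Add(a, -50) = Add(-50, a))
Mul(Function('t')(-3), Add(-119, Function('r')(10))) = Mul(Add(2, Mul(-1, -3)), Add(-119, Add(-50, 10))) = Mul(Add(2, 3), Add(-119, -40)) = Mul(5, -159) = -795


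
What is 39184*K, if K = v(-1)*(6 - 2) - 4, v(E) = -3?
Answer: -626944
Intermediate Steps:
K = -16 (K = -3*(6 - 2) - 4 = -3*4 - 4 = -12 - 4 = -16)
39184*K = 39184*(-16) = -626944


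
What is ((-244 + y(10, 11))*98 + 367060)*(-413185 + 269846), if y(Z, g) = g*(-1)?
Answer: -49031971730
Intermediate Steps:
y(Z, g) = -g
((-244 + y(10, 11))*98 + 367060)*(-413185 + 269846) = ((-244 - 1*11)*98 + 367060)*(-413185 + 269846) = ((-244 - 11)*98 + 367060)*(-143339) = (-255*98 + 367060)*(-143339) = (-24990 + 367060)*(-143339) = 342070*(-143339) = -49031971730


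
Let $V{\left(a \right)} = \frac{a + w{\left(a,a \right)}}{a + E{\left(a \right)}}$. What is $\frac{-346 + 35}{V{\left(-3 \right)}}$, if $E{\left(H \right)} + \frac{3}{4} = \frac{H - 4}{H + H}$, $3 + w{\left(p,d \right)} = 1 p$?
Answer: $- \frac{9641}{108} \approx -89.269$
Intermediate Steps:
$w{\left(p,d \right)} = -3 + p$ ($w{\left(p,d \right)} = -3 + 1 p = -3 + p$)
$E{\left(H \right)} = - \frac{3}{4} + \frac{-4 + H}{2 H}$ ($E{\left(H \right)} = - \frac{3}{4} + \frac{H - 4}{H + H} = - \frac{3}{4} + \frac{-4 + H}{2 H}$)
$V{\left(a \right)} = \frac{-3 + 2 a}{a + \frac{-8 - a}{4 a}}$ ($V{\left(a \right)} = \frac{a + \left(-3 + a\right)}{a + \frac{-8 - a}{4 a}} = \frac{-3 + 2 a}{a + \frac{-8 - a}{4 a}}$)
$\frac{-346 + 35}{V{\left(-3 \right)}} = \frac{-346 + 35}{4 \left(-3\right) \frac{1}{-8 - -3 + 4 \left(-3\right)^{2}} \left(-3 + 2 \left(-3\right)\right)} = - \frac{311}{4 \left(-3\right) \frac{1}{-8 + 3 + 4 \cdot 9} \left(-3 - 6\right)} = - \frac{311}{4 \left(-3\right) \frac{1}{-8 + 3 + 36} \left(-9\right)} = - \frac{311}{4 \left(-3\right) \frac{1}{31} \left(-9\right)} = - \frac{311}{\frac{108}{31}} = \left(-311\right) \frac{31}{108} = - \frac{9641}{108}$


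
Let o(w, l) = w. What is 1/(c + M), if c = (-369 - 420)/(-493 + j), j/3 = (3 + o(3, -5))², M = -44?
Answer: -385/16151 ≈ -0.023838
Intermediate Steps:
j = 108 (j = 3*(3 + 3)² = 3*6² = 3*36 = 108)
c = 789/385 (c = (-369 - 420)/(-493 + 108) = -789/(-385) = -789*(-1/385) = 789/385 ≈ 2.0494)
1/(c + M) = 1/(789/385 - 44) = 1/(-16151/385) = -385/16151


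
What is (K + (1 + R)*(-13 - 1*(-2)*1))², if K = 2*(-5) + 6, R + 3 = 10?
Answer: 8464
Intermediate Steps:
R = 7 (R = -3 + 10 = 7)
K = -4 (K = -10 + 6 = -4)
(K + (1 + R)*(-13 - 1*(-2)*1))² = (-4 + (1 + 7)*(-13 - 1*(-2)*1))² = (-4 + 8*(-13 + 2*1))² = (-4 + 8*(-13 + 2))² = (-4 + 8*(-11))² = (-4 - 88)² = (-92)² = 8464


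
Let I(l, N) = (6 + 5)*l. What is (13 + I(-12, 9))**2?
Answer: 14161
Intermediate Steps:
I(l, N) = 11*l
(13 + I(-12, 9))**2 = (13 + 11*(-12))**2 = (13 - 132)**2 = (-119)**2 = 14161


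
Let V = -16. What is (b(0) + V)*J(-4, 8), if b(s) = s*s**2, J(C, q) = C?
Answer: 64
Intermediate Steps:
b(s) = s**3
(b(0) + V)*J(-4, 8) = (0**3 - 16)*(-4) = (0 - 16)*(-4) = -16*(-4) = 64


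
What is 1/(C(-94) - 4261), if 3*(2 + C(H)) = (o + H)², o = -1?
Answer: -3/3764 ≈ -0.00079702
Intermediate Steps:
C(H) = -2 + (-1 + H)²/3
1/(C(-94) - 4261) = 1/((-2 + (-1 - 94)²/3) - 4261) = 1/((-2 + (⅓)*(-95)²) - 4261) = 1/((-2 + (⅓)*9025) - 4261) = 1/((-2 + 9025/3) - 4261) = 1/(9019/3 - 4261) = 1/(-3764/3) = -3/3764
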